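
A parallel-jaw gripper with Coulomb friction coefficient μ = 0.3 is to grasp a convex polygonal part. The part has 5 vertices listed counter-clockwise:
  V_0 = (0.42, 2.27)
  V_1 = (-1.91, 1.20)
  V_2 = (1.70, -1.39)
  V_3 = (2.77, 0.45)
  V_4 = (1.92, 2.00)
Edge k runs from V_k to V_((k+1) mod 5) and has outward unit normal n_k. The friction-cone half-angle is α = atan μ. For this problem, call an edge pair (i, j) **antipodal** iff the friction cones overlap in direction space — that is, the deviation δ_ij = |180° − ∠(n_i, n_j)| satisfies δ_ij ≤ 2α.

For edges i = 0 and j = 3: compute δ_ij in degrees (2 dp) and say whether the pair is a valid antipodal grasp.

δ = 94.07°, invalid

α = atan 0.3 = 16.70°;  2α = 33.40°
edge 0: e_0 = (-2.33, -1.07);  n_0 = (-0.4173, +0.9088)
edge 3: e_3 = (-0.85, +1.55);  n_3 = (+0.8768, +0.4808)
∠(n_0, n_3) = 85.93°
δ = |180° − 85.93°| = 94.07°
94.07° > 2α = 33.40°  →  invalid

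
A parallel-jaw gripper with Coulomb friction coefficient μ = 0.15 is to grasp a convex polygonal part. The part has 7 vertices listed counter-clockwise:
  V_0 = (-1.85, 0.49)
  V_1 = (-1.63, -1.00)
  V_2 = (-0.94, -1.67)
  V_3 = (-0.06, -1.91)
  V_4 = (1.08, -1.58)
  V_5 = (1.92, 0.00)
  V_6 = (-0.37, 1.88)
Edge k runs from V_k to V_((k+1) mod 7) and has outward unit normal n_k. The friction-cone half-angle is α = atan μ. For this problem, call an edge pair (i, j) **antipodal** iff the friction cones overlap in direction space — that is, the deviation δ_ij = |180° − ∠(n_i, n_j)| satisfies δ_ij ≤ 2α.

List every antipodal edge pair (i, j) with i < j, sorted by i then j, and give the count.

count = 1; pairs: (1,5)

α = atan 0.15 = 8.53°;  2α = 17.06°
n_0 = (-0.9893, -0.1461)
n_1 = (-0.6966, -0.7174)
n_2 = (-0.2631, -0.9648)
n_3 = (+0.2781, -0.9606)
n_4 = (+0.8830, -0.4694)
n_5 = (+0.6345, +0.7729)
n_6 = (-0.6846, +0.7289)
  (0,1): δ = 142.56°  ·
  (0,2): δ = 113.65°  ·
  (0,3): δ = 82.25°  ·
  (0,4): δ = 36.40°  ·
  (0,5): δ = 42.22°  ·
  (0,6): δ = 124.80°  ·
  (1,2): δ = 151.10°  ·
  (1,3): δ = 119.70°  ·
  (1,4): δ = 73.84°  ·
  (1,5): δ = 4.77°  ✓
  (1,6): δ = 87.36°  ·
  (2,3): δ = 148.60°  ·
  (2,4): δ = 102.74°  ·
  (2,5): δ = 24.13°  ·
  (2,6): δ = 58.46°  ·
  (3,4): δ = 134.14°  ·
  (3,5): δ = 55.53°  ·
  (3,6): δ = 27.06°  ·
  (4,5): δ = 101.39°  ·
  (4,6): δ = 18.80°  ·
  (5,6): δ = 97.41°  ·
antipodal pairs: 1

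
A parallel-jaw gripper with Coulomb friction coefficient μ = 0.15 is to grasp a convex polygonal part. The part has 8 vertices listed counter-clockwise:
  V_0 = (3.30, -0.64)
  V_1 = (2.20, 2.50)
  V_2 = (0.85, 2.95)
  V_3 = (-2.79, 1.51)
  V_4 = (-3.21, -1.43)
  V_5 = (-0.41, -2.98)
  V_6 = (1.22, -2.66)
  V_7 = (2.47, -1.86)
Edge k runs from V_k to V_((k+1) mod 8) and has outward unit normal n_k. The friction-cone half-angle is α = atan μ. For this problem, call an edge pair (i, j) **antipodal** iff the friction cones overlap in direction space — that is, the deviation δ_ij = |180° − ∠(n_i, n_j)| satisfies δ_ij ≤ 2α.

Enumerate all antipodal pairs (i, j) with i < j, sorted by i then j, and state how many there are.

α = atan 0.15 = 8.53°;  2α = 17.06°
n_0 = (+0.9438, +0.3306)
n_1 = (+0.3162, +0.9487)
n_2 = (-0.3679, +0.9299)
n_3 = (-0.9899, +0.1414)
n_4 = (-0.4843, -0.8749)
n_5 = (+0.1926, -0.9813)
n_6 = (+0.5391, -0.8423)
n_7 = (+0.8268, -0.5625)
  (0,1): δ = 127.74°  ·
  (0,2): δ = 87.72°  ·
  (0,3): δ = 27.44°  ·
  (0,4): δ = 41.73°  ·
  (0,5): δ = 81.80°  ·
  (0,6): δ = 103.31°  ·
  (0,7): δ = 126.47°  ·
  (1,2): δ = 139.98°  ·
  (1,3): δ = 79.70°  ·
  (1,4): δ = 10.53°  ✓
  (1,5): δ = 29.54°  ·
  (1,6): δ = 51.05°  ·
  (1,7): δ = 74.21°  ·
  (2,3): δ = 119.71°  ·
  (2,4): δ = 50.55°  ·
  (2,5): δ = 10.48°  ✓
  (2,6): δ = 11.04°  ✓
  (2,7): δ = 34.19°  ·
  (3,4): δ = 110.84°  ·
  (3,5): δ = 70.76°  ·
  (3,6): δ = 49.25°  ·
  (3,7): δ = 26.10°  ·
  (4,5): δ = 139.93°  ·
  (4,6): δ = 118.41°  ·
  (4,7): δ = 95.26°  ·
  (5,6): δ = 158.49°  ·
  (5,7): δ = 135.34°  ·
  (6,7): δ = 156.85°  ·
antipodal pairs: 3

count = 3; pairs: (1,4), (2,5), (2,6)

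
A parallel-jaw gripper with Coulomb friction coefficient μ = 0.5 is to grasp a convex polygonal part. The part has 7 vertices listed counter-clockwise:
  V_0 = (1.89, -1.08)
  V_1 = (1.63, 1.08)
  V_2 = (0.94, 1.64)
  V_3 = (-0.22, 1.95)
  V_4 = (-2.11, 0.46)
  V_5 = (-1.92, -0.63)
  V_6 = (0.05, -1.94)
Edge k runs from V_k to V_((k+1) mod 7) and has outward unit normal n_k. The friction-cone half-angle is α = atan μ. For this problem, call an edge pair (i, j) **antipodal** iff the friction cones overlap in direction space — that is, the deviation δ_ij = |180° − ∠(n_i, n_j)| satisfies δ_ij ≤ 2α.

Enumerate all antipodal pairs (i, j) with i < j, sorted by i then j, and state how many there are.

count = 7; pairs: (0,4), (0,5), (1,4), (1,5), (2,5), (2,6), (3,6)

α = atan 0.5 = 26.57°;  2α = 53.13°
n_0 = (+0.9928, +0.1195)
n_1 = (+0.6302, +0.7765)
n_2 = (+0.2582, +0.9661)
n_3 = (-0.6191, +0.7853)
n_4 = (-0.9851, -0.1717)
n_5 = (-0.5537, -0.8327)
n_6 = (+0.4234, -0.9059)
  (0,1): δ = 135.93°  ·
  (0,2): δ = 111.83°  ·
  (0,3): δ = 58.61°  ·
  (0,4): δ = 3.02°  ✓
  (0,5): δ = 49.51°  ✓
  (0,6): δ = 108.19°  ·
  (1,2): δ = 155.90°  ·
  (1,3): δ = 102.69°  ·
  (1,4): δ = 41.05°  ✓
  (1,5): δ = 5.44°  ✓
  (1,6): δ = 64.11°  ·
  (2,3): δ = 126.79°  ·
  (2,4): δ = 65.15°  ·
  (2,5): δ = 18.66°  ✓
  (2,6): δ = 40.01°  ✓
  (3,4): δ = 118.36°  ·
  (3,5): δ = 71.87°  ·
  (3,6): δ = 13.20°  ✓
  (4,5): δ = 133.51°  ·
  (4,6): δ = 74.84°  ·
  (5,6): δ = 121.33°  ·
antipodal pairs: 7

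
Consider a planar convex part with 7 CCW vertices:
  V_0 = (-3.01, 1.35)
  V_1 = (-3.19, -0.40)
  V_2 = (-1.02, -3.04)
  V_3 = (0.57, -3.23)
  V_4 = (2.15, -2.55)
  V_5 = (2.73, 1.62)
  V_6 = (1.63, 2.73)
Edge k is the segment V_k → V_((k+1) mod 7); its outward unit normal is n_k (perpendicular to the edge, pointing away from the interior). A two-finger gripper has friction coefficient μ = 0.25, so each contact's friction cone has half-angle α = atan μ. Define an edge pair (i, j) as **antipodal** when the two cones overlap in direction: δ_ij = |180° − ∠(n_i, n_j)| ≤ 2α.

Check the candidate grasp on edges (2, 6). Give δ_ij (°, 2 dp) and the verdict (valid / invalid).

δ = 23.38°, valid

α = atan 0.25 = 14.04°;  2α = 28.07°
edge 2: e_2 = (+1.59, -0.19);  n_2 = (-0.1187, -0.9929)
edge 6: e_6 = (-4.64, -1.38);  n_6 = (-0.2851, +0.9585)
∠(n_2, n_6) = 156.62°
δ = |180° − 156.62°| = 23.38°
23.38° ≤ 2α = 28.07°  →  valid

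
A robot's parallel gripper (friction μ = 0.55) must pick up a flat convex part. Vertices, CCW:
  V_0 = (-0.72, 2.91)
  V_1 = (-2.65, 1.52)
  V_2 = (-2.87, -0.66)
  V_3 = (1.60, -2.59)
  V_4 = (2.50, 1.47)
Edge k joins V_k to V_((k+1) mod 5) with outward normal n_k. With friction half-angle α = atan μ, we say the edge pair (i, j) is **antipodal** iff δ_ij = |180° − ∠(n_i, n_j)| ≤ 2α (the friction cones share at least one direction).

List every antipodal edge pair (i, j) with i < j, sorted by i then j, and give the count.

α = atan 0.55 = 28.81°;  2α = 57.62°
n_0 = (-0.5844, +0.8115)
n_1 = (-0.9949, +0.1004)
n_2 = (-0.3964, -0.9181)
n_3 = (+0.9763, -0.2164)
n_4 = (+0.4082, +0.9129)
  (0,1): δ = 131.52°  ·
  (0,2): δ = 59.11°  ·
  (0,3): δ = 41.74°  ✓
  (0,4): δ = 120.14°  ·
  (1,2): δ = 107.59°  ·
  (1,3): δ = 6.74°  ✓
  (1,4): δ = 71.67°  ·
  (2,3): δ = 79.15°  ·
  (2,4): δ = 0.74°  ✓
  (3,4): δ = 101.60°  ·
antipodal pairs: 3

count = 3; pairs: (0,3), (1,3), (2,4)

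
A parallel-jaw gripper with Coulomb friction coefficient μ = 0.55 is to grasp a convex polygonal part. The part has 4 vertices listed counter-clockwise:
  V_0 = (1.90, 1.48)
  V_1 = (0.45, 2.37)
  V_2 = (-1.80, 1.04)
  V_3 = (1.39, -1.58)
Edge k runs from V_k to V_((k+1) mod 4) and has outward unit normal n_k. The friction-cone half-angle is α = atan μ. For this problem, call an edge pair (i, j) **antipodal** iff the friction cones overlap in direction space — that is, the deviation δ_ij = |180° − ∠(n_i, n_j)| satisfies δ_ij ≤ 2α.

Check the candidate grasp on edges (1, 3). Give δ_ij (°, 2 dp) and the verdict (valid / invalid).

δ = 49.95°, valid

α = atan 0.55 = 28.81°;  2α = 57.62°
edge 1: e_1 = (-2.25, -1.33);  n_1 = (-0.5089, +0.8609)
edge 3: e_3 = (+0.51, +3.06);  n_3 = (+0.9864, -0.1644)
∠(n_1, n_3) = 130.05°
δ = |180° − 130.05°| = 49.95°
49.95° ≤ 2α = 57.62°  →  valid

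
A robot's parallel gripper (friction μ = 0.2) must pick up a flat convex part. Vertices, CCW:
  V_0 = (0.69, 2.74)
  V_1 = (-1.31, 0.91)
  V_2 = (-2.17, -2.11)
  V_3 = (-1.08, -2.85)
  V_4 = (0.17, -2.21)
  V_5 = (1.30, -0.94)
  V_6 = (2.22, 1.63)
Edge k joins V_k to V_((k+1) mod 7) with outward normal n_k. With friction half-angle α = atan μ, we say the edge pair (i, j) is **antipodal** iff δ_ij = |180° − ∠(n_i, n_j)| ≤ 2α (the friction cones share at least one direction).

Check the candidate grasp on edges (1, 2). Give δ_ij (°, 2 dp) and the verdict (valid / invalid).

α = atan 0.2 = 11.31°;  2α = 22.62°
edge 1: e_1 = (-0.86, -3.02);  n_1 = (-0.9618, +0.2739)
edge 2: e_2 = (+1.09, -0.74);  n_2 = (-0.5617, -0.8273)
∠(n_1, n_2) = 71.72°
δ = |180° − 71.72°| = 108.28°
108.28° > 2α = 22.62°  →  invalid

δ = 108.28°, invalid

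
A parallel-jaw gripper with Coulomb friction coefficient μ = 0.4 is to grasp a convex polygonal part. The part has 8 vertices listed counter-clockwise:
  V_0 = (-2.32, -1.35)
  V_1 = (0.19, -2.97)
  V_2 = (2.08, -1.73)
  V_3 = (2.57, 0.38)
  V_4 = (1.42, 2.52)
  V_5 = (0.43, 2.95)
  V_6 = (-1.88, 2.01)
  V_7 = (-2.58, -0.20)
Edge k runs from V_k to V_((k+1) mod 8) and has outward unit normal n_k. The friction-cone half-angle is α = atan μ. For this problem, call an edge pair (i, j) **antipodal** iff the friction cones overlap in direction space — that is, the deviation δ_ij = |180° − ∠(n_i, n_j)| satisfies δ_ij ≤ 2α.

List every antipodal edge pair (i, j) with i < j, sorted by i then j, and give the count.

count = 7; pairs: (0,3), (0,4), (1,5), (1,6), (2,6), (2,7), (3,7)

α = atan 0.4 = 21.80°;  2α = 43.60°
n_0 = (-0.5423, -0.8402)
n_1 = (+0.5486, -0.8361)
n_2 = (+0.9741, -0.2262)
n_3 = (+0.8809, +0.4734)
n_4 = (+0.3984, +0.9172)
n_5 = (-0.3769, +0.9262)
n_6 = (-0.9533, +0.3020)
n_7 = (-0.9754, -0.2205)
  (0,1): δ = 113.89°  ·
  (0,2): δ = 70.23°  ·
  (0,3): δ = 28.91°  ✓
  (0,4): δ = 9.36°  ✓
  (0,5): δ = 54.98°  ·
  (0,6): δ = 105.26°  ·
  (0,7): δ = 135.58°  ·
  (1,2): δ = 136.34°  ·
  (1,3): δ = 95.02°  ·
  (1,4): δ = 56.75°  ·
  (1,5): δ = 11.13°  ✓
  (1,6): δ = 39.16°  ✓
  (1,7): δ = 69.47°  ·
  (2,3): δ = 138.67°  ·
  (2,4): δ = 100.40°  ·
  (2,5): δ = 54.78°  ·
  (2,6): δ = 4.50°  ✓
  (2,7): δ = 25.81°  ✓
  (3,4): δ = 141.73°  ·
  (3,5): δ = 96.11°  ·
  (3,6): δ = 45.83°  ·
  (3,7): δ = 15.51°  ✓
  (4,5): δ = 134.38°  ·
  (4,6): δ = 84.10°  ·
  (4,7): δ = 53.78°  ·
  (5,6): δ = 129.72°  ·
  (5,7): δ = 99.40°  ·
  (6,7): δ = 149.69°  ·
antipodal pairs: 7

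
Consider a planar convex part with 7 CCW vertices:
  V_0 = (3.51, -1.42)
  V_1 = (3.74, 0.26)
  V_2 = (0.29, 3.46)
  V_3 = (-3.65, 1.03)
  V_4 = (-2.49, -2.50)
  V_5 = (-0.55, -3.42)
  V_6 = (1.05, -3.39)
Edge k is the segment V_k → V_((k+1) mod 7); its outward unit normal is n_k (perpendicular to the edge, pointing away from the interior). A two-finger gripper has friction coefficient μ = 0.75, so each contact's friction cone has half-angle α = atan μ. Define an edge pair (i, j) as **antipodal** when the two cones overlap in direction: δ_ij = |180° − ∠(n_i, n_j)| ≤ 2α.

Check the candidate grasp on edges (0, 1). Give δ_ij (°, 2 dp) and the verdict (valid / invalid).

α = atan 0.75 = 36.87°;  2α = 73.74°
edge 0: e_0 = (+0.23, +1.68);  n_0 = (+0.9908, -0.1356)
edge 1: e_1 = (-3.45, +3.20);  n_1 = (+0.6800, +0.7332)
∠(n_0, n_1) = 54.95°
δ = |180° − 54.95°| = 125.05°
125.05° > 2α = 73.74°  →  invalid

δ = 125.05°, invalid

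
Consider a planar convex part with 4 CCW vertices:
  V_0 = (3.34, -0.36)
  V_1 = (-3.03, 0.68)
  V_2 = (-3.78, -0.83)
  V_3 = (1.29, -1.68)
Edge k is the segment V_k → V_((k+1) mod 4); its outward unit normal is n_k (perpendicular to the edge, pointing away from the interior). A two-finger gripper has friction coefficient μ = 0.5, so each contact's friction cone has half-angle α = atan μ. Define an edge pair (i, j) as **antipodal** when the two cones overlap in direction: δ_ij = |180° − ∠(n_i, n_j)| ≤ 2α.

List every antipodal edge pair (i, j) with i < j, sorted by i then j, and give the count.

count = 3; pairs: (0,2), (0,3), (1,3)

α = atan 0.5 = 26.57°;  2α = 53.13°
n_0 = (+0.1611, +0.9869)
n_1 = (-0.8956, +0.4448)
n_2 = (-0.1653, -0.9862)
n_3 = (+0.5414, -0.8408)
  (0,1): δ = 107.14°  ·
  (0,2): δ = 0.24°  ✓
  (0,3): δ = 42.05°  ✓
  (1,2): δ = 73.10°  ·
  (1,3): δ = 30.81°  ✓
  (2,3): δ = 137.71°  ·
antipodal pairs: 3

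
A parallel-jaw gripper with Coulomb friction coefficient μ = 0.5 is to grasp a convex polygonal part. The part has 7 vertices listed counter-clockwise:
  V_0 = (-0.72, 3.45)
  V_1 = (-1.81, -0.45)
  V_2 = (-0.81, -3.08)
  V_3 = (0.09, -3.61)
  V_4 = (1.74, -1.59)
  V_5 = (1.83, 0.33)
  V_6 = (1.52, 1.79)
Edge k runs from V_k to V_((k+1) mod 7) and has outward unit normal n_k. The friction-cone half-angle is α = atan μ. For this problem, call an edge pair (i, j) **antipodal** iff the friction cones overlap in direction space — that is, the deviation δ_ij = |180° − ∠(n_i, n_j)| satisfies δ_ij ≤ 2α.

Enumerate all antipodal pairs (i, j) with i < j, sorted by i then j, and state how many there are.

α = atan 0.5 = 26.57°;  2α = 53.13°
n_0 = (-0.9631, +0.2692)
n_1 = (-0.9347, -0.3554)
n_2 = (-0.5074, -0.8617)
n_3 = (+0.7745, -0.6326)
n_4 = (+0.9989, -0.0468)
n_5 = (+0.9782, +0.2077)
n_6 = (+0.5954, +0.8034)
  (0,1): δ = 143.57°  ·
  (0,2): δ = 104.88°  ·
  (0,3): δ = 23.63°  ✓
  (0,4): δ = 12.93°  ✓
  (0,5): δ = 27.60°  ✓
  (0,6): δ = 69.07°  ·
  (1,2): δ = 141.31°  ·
  (1,3): δ = 60.06°  ·
  (1,4): δ = 23.50°  ✓
  (1,5): δ = 8.83°  ✓
  (1,6): δ = 32.64°  ✓
  (2,3): δ = 98.75°  ·
  (2,4): δ = 62.19°  ·
  (2,5): δ = 47.52°  ✓
  (2,6): δ = 6.05°  ✓
  (3,4): δ = 143.44°  ·
  (3,5): δ = 128.77°  ·
  (3,6): δ = 87.30°  ·
  (4,5): δ = 165.33°  ·
  (4,6): δ = 123.86°  ·
  (5,6): δ = 138.53°  ·
antipodal pairs: 8

count = 8; pairs: (0,3), (0,4), (0,5), (1,4), (1,5), (1,6), (2,5), (2,6)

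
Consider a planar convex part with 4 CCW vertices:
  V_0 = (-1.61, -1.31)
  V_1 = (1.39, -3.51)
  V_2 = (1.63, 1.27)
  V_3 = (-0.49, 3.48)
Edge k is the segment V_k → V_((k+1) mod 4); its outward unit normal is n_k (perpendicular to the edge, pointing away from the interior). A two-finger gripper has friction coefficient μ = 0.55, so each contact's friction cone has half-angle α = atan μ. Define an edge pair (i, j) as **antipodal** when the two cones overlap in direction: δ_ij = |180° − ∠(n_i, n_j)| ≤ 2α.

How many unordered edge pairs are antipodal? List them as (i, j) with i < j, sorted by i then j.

α = atan 0.55 = 28.81°;  2α = 57.62°
n_0 = (-0.5914, -0.8064)
n_1 = (+0.9987, -0.0501)
n_2 = (+0.7216, +0.6923)
n_3 = (-0.9737, +0.2277)
  (0,1): δ = 56.62°  ✓
  (0,2): δ = 9.94°  ✓
  (0,3): δ = 113.09°  ·
  (1,2): δ = 133.32°  ·
  (1,3): δ = 10.29°  ✓
  (2,3): δ = 56.97°  ✓
antipodal pairs: 4

count = 4; pairs: (0,1), (0,2), (1,3), (2,3)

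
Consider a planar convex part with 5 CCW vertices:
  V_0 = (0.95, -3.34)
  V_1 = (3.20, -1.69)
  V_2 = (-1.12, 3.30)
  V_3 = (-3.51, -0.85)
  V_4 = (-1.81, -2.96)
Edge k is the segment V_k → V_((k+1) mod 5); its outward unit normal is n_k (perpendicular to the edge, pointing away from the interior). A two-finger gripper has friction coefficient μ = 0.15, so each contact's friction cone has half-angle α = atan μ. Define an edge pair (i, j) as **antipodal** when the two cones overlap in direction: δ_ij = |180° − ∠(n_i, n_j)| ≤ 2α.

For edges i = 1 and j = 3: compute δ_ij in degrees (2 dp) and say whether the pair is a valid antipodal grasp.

δ = 2.03°, valid

α = atan 0.15 = 8.53°;  2α = 17.06°
edge 1: e_1 = (-4.32, +4.99);  n_1 = (+0.7560, +0.6545)
edge 3: e_3 = (+1.70, -2.11);  n_3 = (-0.7787, -0.6274)
∠(n_1, n_3) = 177.97°
δ = |180° − 177.97°| = 2.03°
2.03° ≤ 2α = 17.06°  →  valid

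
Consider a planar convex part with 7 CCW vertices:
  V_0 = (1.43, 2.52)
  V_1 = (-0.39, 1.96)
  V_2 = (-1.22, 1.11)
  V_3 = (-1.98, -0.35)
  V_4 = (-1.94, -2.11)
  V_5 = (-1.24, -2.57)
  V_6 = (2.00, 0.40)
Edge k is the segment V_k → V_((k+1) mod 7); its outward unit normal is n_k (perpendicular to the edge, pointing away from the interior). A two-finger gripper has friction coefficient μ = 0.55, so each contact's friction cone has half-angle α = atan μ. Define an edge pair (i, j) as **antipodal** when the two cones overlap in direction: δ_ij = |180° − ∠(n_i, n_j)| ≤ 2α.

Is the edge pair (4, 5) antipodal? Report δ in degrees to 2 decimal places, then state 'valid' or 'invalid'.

δ = 104.18°, invalid

α = atan 0.55 = 28.81°;  2α = 57.62°
edge 4: e_4 = (+0.70, -0.46);  n_4 = (-0.5492, -0.8357)
edge 5: e_5 = (+3.24, +2.97);  n_5 = (+0.6757, -0.7372)
∠(n_4, n_5) = 75.82°
δ = |180° − 75.82°| = 104.18°
104.18° > 2α = 57.62°  →  invalid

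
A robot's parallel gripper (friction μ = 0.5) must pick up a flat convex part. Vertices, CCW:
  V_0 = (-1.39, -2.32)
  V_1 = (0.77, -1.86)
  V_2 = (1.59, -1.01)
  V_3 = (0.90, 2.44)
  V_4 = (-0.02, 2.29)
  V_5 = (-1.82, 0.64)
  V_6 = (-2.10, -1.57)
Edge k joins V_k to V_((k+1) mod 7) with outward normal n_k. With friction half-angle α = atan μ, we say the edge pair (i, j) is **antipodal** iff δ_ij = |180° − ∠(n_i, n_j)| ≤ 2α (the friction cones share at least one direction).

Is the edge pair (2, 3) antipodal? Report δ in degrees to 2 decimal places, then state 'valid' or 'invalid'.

α = atan 0.5 = 26.57°;  2α = 53.13°
edge 2: e_2 = (-0.69, +3.45);  n_2 = (+0.9806, +0.1961)
edge 3: e_3 = (-0.92, -0.15);  n_3 = (-0.1609, +0.9870)
∠(n_2, n_3) = 87.95°
δ = |180° − 87.95°| = 92.05°
92.05° > 2α = 53.13°  →  invalid

δ = 92.05°, invalid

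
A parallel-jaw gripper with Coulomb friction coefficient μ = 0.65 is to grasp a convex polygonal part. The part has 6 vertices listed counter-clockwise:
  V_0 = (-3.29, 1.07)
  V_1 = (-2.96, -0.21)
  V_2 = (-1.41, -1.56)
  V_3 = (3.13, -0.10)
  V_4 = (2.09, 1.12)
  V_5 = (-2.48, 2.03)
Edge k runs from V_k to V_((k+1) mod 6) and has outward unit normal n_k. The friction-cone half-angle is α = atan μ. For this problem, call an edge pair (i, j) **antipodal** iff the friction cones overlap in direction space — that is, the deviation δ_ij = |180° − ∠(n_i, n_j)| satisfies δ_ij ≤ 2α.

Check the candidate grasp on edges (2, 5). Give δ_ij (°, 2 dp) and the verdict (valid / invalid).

α = atan 0.65 = 33.02°;  2α = 66.05°
edge 2: e_2 = (+4.54, +1.46);  n_2 = (+0.3061, -0.9520)
edge 5: e_5 = (-0.81, -0.96);  n_5 = (-0.7643, +0.6449)
∠(n_2, n_5) = 147.98°
δ = |180° − 147.98°| = 32.02°
32.02° ≤ 2α = 66.05°  →  valid

δ = 32.02°, valid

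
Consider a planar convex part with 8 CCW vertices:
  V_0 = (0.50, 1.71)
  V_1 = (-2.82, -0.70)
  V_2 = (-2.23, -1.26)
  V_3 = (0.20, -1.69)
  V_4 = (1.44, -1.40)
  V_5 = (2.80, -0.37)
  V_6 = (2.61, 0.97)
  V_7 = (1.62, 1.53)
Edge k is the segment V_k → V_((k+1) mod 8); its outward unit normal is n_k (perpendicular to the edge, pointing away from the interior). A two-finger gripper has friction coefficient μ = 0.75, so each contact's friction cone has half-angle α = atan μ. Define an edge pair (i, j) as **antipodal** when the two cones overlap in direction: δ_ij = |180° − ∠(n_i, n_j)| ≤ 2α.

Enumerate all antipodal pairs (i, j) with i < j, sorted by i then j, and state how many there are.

count = 14; pairs: (0,2), (0,3), (0,4), (0,5), (1,5), (1,6), (1,7), (2,5), (2,6), (2,7), (3,6), (3,7), (4,6), (4,7)

α = atan 0.75 = 36.87°;  2α = 73.74°
n_0 = (-0.5874, +0.8093)
n_1 = (-0.6884, -0.7253)
n_2 = (-0.1742, -0.9847)
n_3 = (+0.2277, -0.9737)
n_4 = (+0.6037, -0.7972)
n_5 = (+0.9901, +0.1404)
n_6 = (+0.4923, +0.8704)
n_7 = (+0.1587, +0.9873)
  (0,1): δ = 79.48°  ·
  (0,2): δ = 46.01°  ✓
  (0,3): δ = 22.81°  ✓
  (0,4): δ = 1.16°  ✓
  (0,5): δ = 62.09°  ✓
  (0,6): δ = 114.53°  ·
  (0,7): δ = 134.89°  ·
  (1,2): δ = 146.53°  ·
  (1,3): δ = 123.33°  ·
  (1,4): δ = 99.36°  ·
  (1,5): δ = 38.42°  ✓
  (1,6): δ = 14.01°  ✓
  (1,7): δ = 34.38°  ✓
  (2,3): δ = 156.80°  ·
  (2,4): δ = 132.83°  ·
  (2,5): δ = 71.89°  ✓
  (2,6): δ = 19.46°  ✓
  (2,7): δ = 0.90°  ✓
  (3,4): δ = 156.02°  ·
  (3,5): δ = 95.09°  ·
  (3,6): δ = 42.66°  ✓
  (3,7): δ = 22.29°  ✓
  (4,5): δ = 119.07°  ·
  (4,6): δ = 66.63°  ✓
  (4,7): δ = 46.27°  ✓
  (5,6): δ = 127.57°  ·
  (5,7): δ = 107.20°  ·
  (6,7): δ = 159.64°  ·
antipodal pairs: 14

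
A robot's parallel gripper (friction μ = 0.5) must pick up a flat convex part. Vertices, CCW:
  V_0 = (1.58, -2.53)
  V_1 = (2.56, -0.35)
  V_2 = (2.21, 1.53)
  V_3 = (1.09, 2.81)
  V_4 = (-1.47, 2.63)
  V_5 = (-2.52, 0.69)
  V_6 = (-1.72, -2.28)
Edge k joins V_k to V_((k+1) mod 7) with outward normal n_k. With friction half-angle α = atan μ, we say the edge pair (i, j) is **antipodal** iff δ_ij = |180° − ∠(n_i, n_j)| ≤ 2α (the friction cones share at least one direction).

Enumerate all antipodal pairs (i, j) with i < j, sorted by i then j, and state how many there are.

α = atan 0.5 = 26.57°;  2α = 53.13°
n_0 = (+0.9121, -0.4100)
n_1 = (+0.9831, +0.1830)
n_2 = (+0.7526, +0.6585)
n_3 = (-0.0701, +0.9975)
n_4 = (-0.8795, +0.4760)
n_5 = (-0.9656, -0.2601)
n_6 = (-0.0755, -0.9971)
  (0,1): δ = 145.25°  ·
  (0,2): δ = 114.61°  ·
  (0,3): δ = 61.77°  ·
  (0,4): δ = 4.22°  ✓
  (0,5): δ = 39.28°  ✓
  (0,6): δ = 109.87°  ·
  (1,2): δ = 149.36°  ·
  (1,3): δ = 96.52°  ·
  (1,4): δ = 38.97°  ✓
  (1,5): δ = 4.53°  ✓
  (1,6): δ = 75.12°  ·
  (2,3): δ = 127.16°  ·
  (2,4): δ = 69.61°  ·
  (2,5): δ = 26.11°  ✓
  (2,6): δ = 44.48°  ✓
  (3,4): δ = 122.45°  ·
  (3,5): δ = 78.95°  ·
  (3,6): δ = 8.35°  ✓
  (4,5): δ = 136.50°  ·
  (4,6): δ = 65.91°  ·
  (5,6): δ = 109.41°  ·
antipodal pairs: 7

count = 7; pairs: (0,4), (0,5), (1,4), (1,5), (2,5), (2,6), (3,6)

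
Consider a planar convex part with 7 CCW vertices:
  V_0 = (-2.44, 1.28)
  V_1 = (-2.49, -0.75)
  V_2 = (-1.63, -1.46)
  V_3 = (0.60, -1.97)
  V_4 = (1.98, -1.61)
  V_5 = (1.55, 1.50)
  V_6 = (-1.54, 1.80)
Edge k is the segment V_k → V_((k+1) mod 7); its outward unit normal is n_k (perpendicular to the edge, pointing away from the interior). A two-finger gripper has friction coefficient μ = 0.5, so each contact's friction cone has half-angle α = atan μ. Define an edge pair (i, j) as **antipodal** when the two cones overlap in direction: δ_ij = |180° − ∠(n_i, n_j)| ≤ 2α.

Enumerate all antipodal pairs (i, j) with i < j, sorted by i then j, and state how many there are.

α = atan 0.5 = 26.57°;  2α = 53.13°
n_0 = (-0.9997, +0.0246)
n_1 = (-0.6366, -0.7712)
n_2 = (-0.2229, -0.9748)
n_3 = (+0.2524, -0.9676)
n_4 = (+0.9906, +0.1370)
n_5 = (+0.0966, +0.9953)
n_6 = (-0.5003, +0.8659)
  (0,1): δ = 128.13°  ·
  (0,2): δ = 101.47°  ·
  (0,3): δ = 73.97°  ·
  (0,4): δ = 9.28°  ✓
  (0,5): δ = 85.87°  ·
  (0,6): δ = 121.43°  ·
  (1,2): δ = 153.34°  ·
  (1,3): δ = 125.84°  ·
  (1,4): δ = 42.59°  ✓
  (1,5): δ = 34.00°  ✓
  (1,6): δ = 69.56°  ·
  (2,3): δ = 152.50°  ·
  (2,4): δ = 69.25°  ·
  (2,5): δ = 7.34°  ✓
  (2,6): δ = 42.90°  ✓
  (3,4): δ = 96.75°  ·
  (3,5): δ = 20.17°  ✓
  (3,6): δ = 15.40°  ✓
  (4,5): δ = 103.42°  ·
  (4,6): δ = 67.85°  ·
  (5,6): δ = 144.44°  ·
antipodal pairs: 7

count = 7; pairs: (0,4), (1,4), (1,5), (2,5), (2,6), (3,5), (3,6)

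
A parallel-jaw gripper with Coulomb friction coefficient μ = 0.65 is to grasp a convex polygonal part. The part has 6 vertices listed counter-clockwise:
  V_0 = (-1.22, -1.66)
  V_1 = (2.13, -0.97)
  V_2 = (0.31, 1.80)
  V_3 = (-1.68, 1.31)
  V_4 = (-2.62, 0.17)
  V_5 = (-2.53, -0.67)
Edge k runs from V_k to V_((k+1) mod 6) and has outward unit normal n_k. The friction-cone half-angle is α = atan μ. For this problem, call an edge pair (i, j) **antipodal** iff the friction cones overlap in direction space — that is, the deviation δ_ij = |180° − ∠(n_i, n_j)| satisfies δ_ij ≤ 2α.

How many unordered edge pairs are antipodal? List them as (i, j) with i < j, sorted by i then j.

count = 5; pairs: (0,2), (0,3), (1,4), (1,5), (2,5)

α = atan 0.65 = 33.02°;  2α = 66.05°
n_0 = (+0.2017, -0.9794)
n_1 = (+0.8357, +0.5491)
n_2 = (-0.2391, +0.9710)
n_3 = (-0.7715, +0.6362)
n_4 = (-0.9943, -0.1065)
n_5 = (-0.6029, -0.7978)
  (0,1): δ = 68.33°  ·
  (0,2): δ = 2.19°  ✓
  (0,3): δ = 38.85°  ✓
  (0,4): δ = 84.48°  ·
  (0,5): δ = 131.28°  ·
  (1,2): δ = 109.47°  ·
  (1,3): δ = 72.81°  ·
  (1,4): δ = 27.19°  ✓
  (1,5): δ = 19.61°  ✓
  (2,3): δ = 143.34°  ·
  (2,4): δ = 97.72°  ·
  (2,5): δ = 50.91°  ✓
  (3,4): δ = 134.38°  ·
  (3,5): δ = 87.57°  ·
  (4,5): δ = 133.19°  ·
antipodal pairs: 5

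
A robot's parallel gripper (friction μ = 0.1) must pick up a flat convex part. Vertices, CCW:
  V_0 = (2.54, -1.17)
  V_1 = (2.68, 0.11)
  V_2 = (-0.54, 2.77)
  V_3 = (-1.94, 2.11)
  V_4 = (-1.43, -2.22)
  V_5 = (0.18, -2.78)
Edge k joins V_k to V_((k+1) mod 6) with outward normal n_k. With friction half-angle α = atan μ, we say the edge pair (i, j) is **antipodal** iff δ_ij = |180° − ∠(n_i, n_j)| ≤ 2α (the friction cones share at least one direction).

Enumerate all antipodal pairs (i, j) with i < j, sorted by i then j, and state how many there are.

count = 1; pairs: (2,5)

α = atan 0.1 = 5.71°;  2α = 11.42°
n_0 = (+0.9941, -0.1087)
n_1 = (+0.6369, +0.7710)
n_2 = (-0.4264, +0.9045)
n_3 = (-0.9931, -0.1170)
n_4 = (-0.3285, -0.9445)
n_5 = (+0.5636, -0.8261)
  (0,1): δ = 123.32°  ·
  (0,2): δ = 58.52°  ·
  (0,3): δ = 12.96°  ·
  (0,4): δ = 77.06°  ·
  (0,5): δ = 130.54°  ·
  (1,2): δ = 115.20°  ·
  (1,3): δ = 43.72°  ·
  (1,4): δ = 20.38°  ·
  (1,5): δ = 73.86°  ·
  (2,3): δ = 108.52°  ·
  (2,4): δ = 44.42°  ·
  (2,5): δ = 9.06°  ✓
  (3,4): δ = 115.90°  ·
  (3,5): δ = 62.42°  ·
  (4,5): δ = 126.52°  ·
antipodal pairs: 1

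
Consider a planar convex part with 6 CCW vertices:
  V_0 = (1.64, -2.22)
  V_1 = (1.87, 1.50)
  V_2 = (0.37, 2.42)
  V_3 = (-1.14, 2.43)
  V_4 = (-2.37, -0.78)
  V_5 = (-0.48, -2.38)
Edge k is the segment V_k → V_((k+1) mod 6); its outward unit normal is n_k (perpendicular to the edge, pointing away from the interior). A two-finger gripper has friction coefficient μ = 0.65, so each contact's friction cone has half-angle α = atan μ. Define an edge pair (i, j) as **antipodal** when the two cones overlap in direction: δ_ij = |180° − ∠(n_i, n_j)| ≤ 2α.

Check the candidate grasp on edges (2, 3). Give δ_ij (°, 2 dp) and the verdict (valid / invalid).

α = atan 0.65 = 33.02°;  2α = 66.05°
edge 2: e_2 = (-1.51, +0.01);  n_2 = (+0.0066, +1.0000)
edge 3: e_3 = (-1.23, -3.21);  n_3 = (-0.9338, +0.3578)
∠(n_2, n_3) = 69.41°
δ = |180° − 69.41°| = 110.59°
110.59° > 2α = 66.05°  →  invalid

δ = 110.59°, invalid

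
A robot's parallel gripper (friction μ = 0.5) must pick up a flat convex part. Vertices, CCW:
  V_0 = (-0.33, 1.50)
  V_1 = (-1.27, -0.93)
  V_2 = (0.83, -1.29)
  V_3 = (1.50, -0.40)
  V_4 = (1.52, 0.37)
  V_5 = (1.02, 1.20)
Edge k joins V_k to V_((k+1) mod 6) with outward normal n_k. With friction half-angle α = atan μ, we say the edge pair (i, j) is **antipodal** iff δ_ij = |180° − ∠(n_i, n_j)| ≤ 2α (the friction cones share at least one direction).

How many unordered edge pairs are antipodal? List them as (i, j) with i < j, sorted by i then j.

α = atan 0.5 = 26.57°;  2α = 53.13°
n_0 = (-0.9327, +0.3608)
n_1 = (-0.1690, -0.9856)
n_2 = (+0.7989, -0.6014)
n_3 = (+0.9997, -0.0260)
n_4 = (+0.8566, +0.5160)
n_5 = (+0.2169, +0.9762)
  (0,1): δ = 78.58°  ·
  (0,2): δ = 15.82°  ✓
  (0,3): δ = 19.66°  ✓
  (0,4): δ = 52.21°  ✓
  (0,5): δ = 98.62°  ·
  (1,2): δ = 117.25°  ·
  (1,3): δ = 81.76°  ·
  (1,4): δ = 49.21°  ✓
  (1,5): δ = 2.80°  ✓
  (2,3): δ = 144.52°  ·
  (2,4): δ = 111.96°  ·
  (2,5): δ = 65.56°  ·
  (3,4): δ = 147.45°  ·
  (3,5): δ = 101.04°  ·
  (4,5): δ = 133.59°  ·
antipodal pairs: 5

count = 5; pairs: (0,2), (0,3), (0,4), (1,4), (1,5)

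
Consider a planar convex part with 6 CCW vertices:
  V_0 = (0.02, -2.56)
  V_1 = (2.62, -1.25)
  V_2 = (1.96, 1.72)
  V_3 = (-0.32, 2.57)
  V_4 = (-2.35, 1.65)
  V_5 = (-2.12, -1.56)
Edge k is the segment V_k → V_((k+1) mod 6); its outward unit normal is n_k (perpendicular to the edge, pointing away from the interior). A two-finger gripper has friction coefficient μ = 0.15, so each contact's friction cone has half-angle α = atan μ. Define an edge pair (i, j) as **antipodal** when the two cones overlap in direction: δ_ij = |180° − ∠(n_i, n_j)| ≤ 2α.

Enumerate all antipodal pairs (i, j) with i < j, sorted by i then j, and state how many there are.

α = atan 0.15 = 8.53°;  2α = 17.06°
n_0 = (+0.4500, -0.8930)
n_1 = (+0.9762, +0.2169)
n_2 = (+0.3493, +0.9370)
n_3 = (-0.4128, +0.9108)
n_4 = (-0.9974, -0.0715)
n_5 = (-0.4233, -0.9060)
  (0,1): δ = 104.21°  ·
  (0,2): δ = 47.19°  ·
  (0,3): δ = 2.36°  ✓
  (0,4): δ = 67.36°  ·
  (0,5): δ = 128.21°  ·
  (1,2): δ = 122.97°  ·
  (1,3): δ = 78.15°  ·
  (1,4): δ = 8.43°  ✓
  (1,5): δ = 52.42°  ·
  (2,3): δ = 135.17°  ·
  (2,4): δ = 65.46°  ·
  (2,5): δ = 4.60°  ✓
  (3,4): δ = 110.28°  ·
  (3,5): δ = 49.43°  ·
  (4,5): δ = 119.14°  ·
antipodal pairs: 3

count = 3; pairs: (0,3), (1,4), (2,5)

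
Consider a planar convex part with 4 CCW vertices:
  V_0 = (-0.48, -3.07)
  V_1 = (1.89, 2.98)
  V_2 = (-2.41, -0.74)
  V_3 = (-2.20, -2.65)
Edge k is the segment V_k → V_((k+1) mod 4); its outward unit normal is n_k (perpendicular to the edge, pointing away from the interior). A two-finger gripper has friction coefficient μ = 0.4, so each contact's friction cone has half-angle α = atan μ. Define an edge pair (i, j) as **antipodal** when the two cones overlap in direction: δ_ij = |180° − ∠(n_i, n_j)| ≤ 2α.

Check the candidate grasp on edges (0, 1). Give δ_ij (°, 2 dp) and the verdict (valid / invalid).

δ = 27.74°, valid

α = atan 0.4 = 21.80°;  2α = 43.60°
edge 0: e_0 = (+2.37, +6.05);  n_0 = (+0.9311, -0.3647)
edge 1: e_1 = (-4.30, -3.72);  n_1 = (-0.6543, +0.7563)
∠(n_0, n_1) = 152.26°
δ = |180° − 152.26°| = 27.74°
27.74° ≤ 2α = 43.60°  →  valid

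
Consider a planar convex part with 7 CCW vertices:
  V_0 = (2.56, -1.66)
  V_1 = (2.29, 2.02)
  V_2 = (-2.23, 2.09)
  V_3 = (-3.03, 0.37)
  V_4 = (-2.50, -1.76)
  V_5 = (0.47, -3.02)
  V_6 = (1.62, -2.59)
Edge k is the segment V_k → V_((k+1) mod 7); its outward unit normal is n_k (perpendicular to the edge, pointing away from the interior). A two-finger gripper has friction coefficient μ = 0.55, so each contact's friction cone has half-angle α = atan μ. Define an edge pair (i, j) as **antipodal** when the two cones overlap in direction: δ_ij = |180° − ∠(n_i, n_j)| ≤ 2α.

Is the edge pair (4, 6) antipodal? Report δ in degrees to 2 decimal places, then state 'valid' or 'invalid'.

δ = 112.32°, invalid

α = atan 0.55 = 28.81°;  2α = 57.62°
edge 4: e_4 = (+2.97, -1.26);  n_4 = (-0.3905, -0.9206)
edge 6: e_6 = (+0.94, +0.93);  n_6 = (+0.7033, -0.7109)
∠(n_4, n_6) = 67.68°
δ = |180° − 67.68°| = 112.32°
112.32° > 2α = 57.62°  →  invalid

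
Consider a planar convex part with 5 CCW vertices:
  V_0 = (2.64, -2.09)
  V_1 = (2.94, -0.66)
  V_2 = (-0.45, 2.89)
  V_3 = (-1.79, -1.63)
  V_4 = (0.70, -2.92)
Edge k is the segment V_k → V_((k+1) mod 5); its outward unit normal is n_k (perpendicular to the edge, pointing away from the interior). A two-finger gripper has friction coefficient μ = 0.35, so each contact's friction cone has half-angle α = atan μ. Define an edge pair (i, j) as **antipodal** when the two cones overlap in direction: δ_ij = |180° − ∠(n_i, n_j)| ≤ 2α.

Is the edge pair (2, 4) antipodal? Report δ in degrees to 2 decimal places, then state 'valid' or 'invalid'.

δ = 50.32°, invalid

α = atan 0.35 = 19.29°;  2α = 38.58°
edge 2: e_2 = (-1.34, -4.52);  n_2 = (-0.9588, +0.2842)
edge 4: e_4 = (+1.94, +0.83);  n_4 = (+0.3933, -0.9194)
∠(n_2, n_4) = 129.68°
δ = |180° − 129.68°| = 50.32°
50.32° > 2α = 38.58°  →  invalid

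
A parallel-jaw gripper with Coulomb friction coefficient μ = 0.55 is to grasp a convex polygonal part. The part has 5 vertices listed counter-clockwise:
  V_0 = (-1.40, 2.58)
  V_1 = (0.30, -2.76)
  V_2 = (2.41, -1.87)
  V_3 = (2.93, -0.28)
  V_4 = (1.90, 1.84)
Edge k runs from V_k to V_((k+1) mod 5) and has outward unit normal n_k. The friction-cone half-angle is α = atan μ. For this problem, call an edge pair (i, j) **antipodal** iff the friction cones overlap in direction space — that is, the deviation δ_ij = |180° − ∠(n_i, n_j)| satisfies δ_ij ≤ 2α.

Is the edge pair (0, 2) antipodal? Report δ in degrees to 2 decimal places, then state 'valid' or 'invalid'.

α = atan 0.55 = 28.81°;  2α = 57.62°
edge 0: e_0 = (+1.70, -5.34);  n_0 = (-0.9529, -0.3034)
edge 2: e_2 = (+0.52, +1.59);  n_2 = (+0.9505, -0.3108)
∠(n_0, n_2) = 144.23°
δ = |180° − 144.23°| = 35.77°
35.77° ≤ 2α = 57.62°  →  valid

δ = 35.77°, valid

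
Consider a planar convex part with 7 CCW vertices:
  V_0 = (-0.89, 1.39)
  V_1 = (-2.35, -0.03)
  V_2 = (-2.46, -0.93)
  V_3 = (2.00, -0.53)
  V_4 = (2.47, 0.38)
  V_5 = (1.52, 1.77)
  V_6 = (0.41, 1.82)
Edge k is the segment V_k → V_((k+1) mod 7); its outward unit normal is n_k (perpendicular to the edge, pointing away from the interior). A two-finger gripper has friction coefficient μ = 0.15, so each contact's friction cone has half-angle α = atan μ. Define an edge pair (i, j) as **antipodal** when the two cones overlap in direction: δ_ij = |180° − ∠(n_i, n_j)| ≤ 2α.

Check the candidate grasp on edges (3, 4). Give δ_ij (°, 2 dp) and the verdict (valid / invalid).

α = atan 0.15 = 8.53°;  2α = 17.06°
edge 3: e_3 = (+0.47, +0.91);  n_3 = (+0.8885, -0.4589)
edge 4: e_4 = (-0.95, +1.39);  n_4 = (+0.8256, +0.5643)
∠(n_3, n_4) = 61.67°
δ = |180° − 61.67°| = 118.33°
118.33° > 2α = 17.06°  →  invalid

δ = 118.33°, invalid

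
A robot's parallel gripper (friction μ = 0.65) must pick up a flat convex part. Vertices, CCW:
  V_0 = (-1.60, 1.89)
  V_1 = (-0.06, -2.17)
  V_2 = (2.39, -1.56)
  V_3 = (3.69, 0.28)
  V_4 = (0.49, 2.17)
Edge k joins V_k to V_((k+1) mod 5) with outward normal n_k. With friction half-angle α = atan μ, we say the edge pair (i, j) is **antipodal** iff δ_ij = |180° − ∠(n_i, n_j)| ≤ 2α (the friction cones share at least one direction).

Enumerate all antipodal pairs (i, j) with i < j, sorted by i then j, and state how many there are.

count = 5; pairs: (0,2), (0,3), (1,3), (1,4), (2,4)

α = atan 0.65 = 33.02°;  2α = 66.05°
n_0 = (-0.9350, -0.3547)
n_1 = (+0.2416, -0.9704)
n_2 = (+0.8167, -0.5770)
n_3 = (+0.5085, +0.8610)
n_4 = (-0.1328, +0.9911)
  (0,1): δ = 96.79°  ·
  (0,2): δ = 56.01°  ✓
  (0,3): δ = 38.66°  ✓
  (0,4): δ = 76.86°  ·
  (1,2): δ = 139.22°  ·
  (1,3): δ = 44.55°  ✓
  (1,4): δ = 6.35°  ✓
  (2,3): δ = 85.33°  ·
  (2,4): δ = 47.13°  ✓
  (3,4): δ = 141.80°  ·
antipodal pairs: 5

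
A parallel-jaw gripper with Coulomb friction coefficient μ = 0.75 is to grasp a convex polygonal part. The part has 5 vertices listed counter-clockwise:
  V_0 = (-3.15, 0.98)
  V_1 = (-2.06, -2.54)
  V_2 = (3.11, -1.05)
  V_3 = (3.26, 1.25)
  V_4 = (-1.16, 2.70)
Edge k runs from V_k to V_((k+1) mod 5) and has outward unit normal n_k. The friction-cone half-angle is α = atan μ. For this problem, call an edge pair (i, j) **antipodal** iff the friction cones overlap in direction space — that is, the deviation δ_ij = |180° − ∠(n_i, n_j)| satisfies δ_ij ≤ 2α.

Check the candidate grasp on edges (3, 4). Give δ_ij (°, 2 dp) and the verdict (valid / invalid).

α = atan 0.75 = 36.87°;  2α = 73.74°
edge 3: e_3 = (-4.42, +1.45);  n_3 = (+0.3117, +0.9502)
edge 4: e_4 = (-1.99, -1.72);  n_4 = (-0.6539, +0.7566)
∠(n_3, n_4) = 59.00°
δ = |180° − 59.00°| = 121.00°
121.00° > 2α = 73.74°  →  invalid

δ = 121.00°, invalid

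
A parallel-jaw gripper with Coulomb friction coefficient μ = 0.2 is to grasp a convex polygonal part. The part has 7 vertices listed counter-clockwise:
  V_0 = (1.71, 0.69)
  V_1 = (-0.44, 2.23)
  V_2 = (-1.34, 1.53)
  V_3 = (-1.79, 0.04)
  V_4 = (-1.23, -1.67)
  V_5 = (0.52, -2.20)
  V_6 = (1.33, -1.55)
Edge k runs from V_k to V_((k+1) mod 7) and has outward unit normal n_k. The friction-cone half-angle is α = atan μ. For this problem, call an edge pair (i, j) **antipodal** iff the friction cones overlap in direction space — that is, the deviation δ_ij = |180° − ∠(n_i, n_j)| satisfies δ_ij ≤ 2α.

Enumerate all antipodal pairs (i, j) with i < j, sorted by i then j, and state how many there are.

α = atan 0.2 = 11.31°;  2α = 22.62°
n_0 = (+0.5823, +0.8130)
n_1 = (-0.6139, +0.7894)
n_2 = (-0.9573, +0.2891)
n_3 = (-0.9503, -0.3112)
n_4 = (-0.2899, -0.9571)
n_5 = (+0.6259, -0.7799)
n_6 = (+0.9859, -0.1673)
  (0,1): δ = 106.51°  ·
  (0,2): δ = 71.19°  ·
  (0,3): δ = 36.25°  ·
  (0,4): δ = 18.76°  ✓
  (0,5): δ = 74.36°  ·
  (0,6): δ = 115.99°  ·
  (1,2): δ = 144.68°  ·
  (1,3): δ = 109.74°  ·
  (1,4): δ = 54.72°  ·
  (1,5): δ = 0.87°  ✓
  (1,6): δ = 42.50°  ·
  (2,3): δ = 145.06°  ·
  (2,4): δ = 90.04°  ·
  (2,5): δ = 34.45°  ·
  (2,6): δ = 7.18°  ✓
  (3,4): δ = 124.98°  ·
  (3,5): δ = 69.39°  ·
  (3,6): δ = 27.76°  ·
  (4,5): δ = 124.40°  ·
  (4,6): δ = 82.78°  ·
  (5,6): δ = 138.37°  ·
antipodal pairs: 3

count = 3; pairs: (0,4), (1,5), (2,6)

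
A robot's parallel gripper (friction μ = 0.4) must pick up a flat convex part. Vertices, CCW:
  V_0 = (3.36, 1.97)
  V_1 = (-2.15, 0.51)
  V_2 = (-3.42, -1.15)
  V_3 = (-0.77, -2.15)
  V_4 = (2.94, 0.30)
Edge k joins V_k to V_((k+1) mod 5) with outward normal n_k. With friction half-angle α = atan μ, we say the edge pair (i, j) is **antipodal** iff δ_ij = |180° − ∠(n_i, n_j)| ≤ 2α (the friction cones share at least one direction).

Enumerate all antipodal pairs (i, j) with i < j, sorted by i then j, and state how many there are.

count = 4; pairs: (0,2), (0,3), (1,3), (1,4)

α = atan 0.4 = 21.80°;  2α = 43.60°
n_0 = (-0.2561, +0.9666)
n_1 = (-0.7942, +0.6076)
n_2 = (-0.3531, -0.9356)
n_3 = (+0.5511, -0.8345)
n_4 = (+0.9698, -0.2439)
  (0,1): δ = 142.26°  ·
  (0,2): δ = 35.52°  ✓
  (0,3): δ = 18.60°  ✓
  (0,4): δ = 61.04°  ·
  (1,2): δ = 73.26°  ·
  (1,3): δ = 19.14°  ✓
  (1,4): δ = 23.30°  ✓
  (2,3): δ = 125.89°  ·
  (2,4): δ = 83.44°  ·
  (3,4): δ = 137.56°  ·
antipodal pairs: 4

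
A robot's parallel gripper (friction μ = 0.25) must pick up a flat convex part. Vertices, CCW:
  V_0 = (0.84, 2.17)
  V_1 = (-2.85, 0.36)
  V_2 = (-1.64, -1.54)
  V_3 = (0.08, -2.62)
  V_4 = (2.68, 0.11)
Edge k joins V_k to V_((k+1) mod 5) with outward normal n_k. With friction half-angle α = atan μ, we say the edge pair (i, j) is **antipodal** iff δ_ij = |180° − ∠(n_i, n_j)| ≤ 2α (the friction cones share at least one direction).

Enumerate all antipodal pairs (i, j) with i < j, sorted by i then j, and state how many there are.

α = atan 0.25 = 14.04°;  2α = 28.07°
n_0 = (-0.4404, +0.8978)
n_1 = (-0.8435, -0.5372)
n_2 = (-0.5318, -0.8469)
n_3 = (+0.7241, -0.6897)
n_4 = (+0.7458, +0.6662)
  (0,1): δ = 83.64°  ·
  (0,2): δ = 58.25°  ·
  (0,3): δ = 20.27°  ✓
  (0,4): δ = 105.64°  ·
  (1,2): δ = 154.62°  ·
  (1,3): δ = 76.09°  ·
  (1,4): δ = 9.28°  ✓
  (2,3): δ = 101.48°  ·
  (2,4): δ = 16.10°  ✓
  (3,4): δ = 94.63°  ·
antipodal pairs: 3

count = 3; pairs: (0,3), (1,4), (2,4)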